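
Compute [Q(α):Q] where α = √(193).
[Q(α):Q] = 2

[Q(α):Q] equals the degree of the minimal polynomial of α. Here α^2 = 193 and x^2 - 193 is irreducible (d = 193 is squarefree, ≠ 1, hence not a square), so deg(m_α) = 2. Thus [Q(α):Q] = 2.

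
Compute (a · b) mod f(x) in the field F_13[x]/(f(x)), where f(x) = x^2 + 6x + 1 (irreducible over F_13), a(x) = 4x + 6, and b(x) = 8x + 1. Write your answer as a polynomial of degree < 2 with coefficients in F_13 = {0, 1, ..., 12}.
a · b ≡ 3x (mod f(x))

Multiply in F_13[x]: a(x)·b(x) = (4x + 6)·(8x + 1) = 6x^2 + 6. This has degree ≥ 2, so divide by f(x) over F_13: 6x^2 + 6 = (6)·(x^2 + 6x + 1) + (3x). Hence a·b ≡ 3x (mod f). (F_13[x]/(f) is a field with 13^2 = 169 elements since f is irreducible of degree 2.)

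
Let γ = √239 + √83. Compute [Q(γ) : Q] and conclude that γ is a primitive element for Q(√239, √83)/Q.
[Q(γ) : Q] = 4 (equivalently, Q(γ) = Q(√239, √83))

Obviously Q(γ) ⊆ Q(√239, √83), and [Q(√239, √83):Q] = 4 (since 239, 83 are distinct squarefree integers > 1 with 19837 not a perfect square). To show equality we compute the minimal polynomial of γ. From γ = √239 + √83: γ^2 = 239 + 2√(19837) + 83 = 322 + 2√(19837), so γ^2 - 322 = 2√(19837); squaring, (γ^2 - 322)^2 = 4·19837, i.e. γ^4 - 644γ^2 + 103684 - 79348 = 0, i.e. γ^4 - 644γ^2 + 24336 = 0. So γ is a root of x^4 - 644x^2 + 24336. This polynomial is irreducible over Q: it has no rational root (each ±√239 ± √83 is irrational), and any factorization into two quadratics over Q would force √(19837) ∈ Q (pairing opposite roots) or √239, √83 ∈ Q (other pairings), all impossible. Hence [Q(γ):Q] = 4 = [Q(√239, √83):Q], so Q(γ) = Q(√239, √83).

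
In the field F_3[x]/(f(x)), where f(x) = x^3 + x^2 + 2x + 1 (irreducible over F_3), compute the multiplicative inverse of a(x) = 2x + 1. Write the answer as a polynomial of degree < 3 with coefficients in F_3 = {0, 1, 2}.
a(x)^(-1) ≡ 2x^2 + x + 2 (mod f(x))

Since f is irreducible over F_3, F_3[x]/(f) is a field and a(x) ≠ 0 has an inverse. Apply the extended Euclidean algorithm to f(x) and a(x) in F_3[x]: f(x) = (2x^2 + x + 2)·a(x) + (2). The last nonzero remainder is the constant 2 = gcd(f, a) in F_3. Back-substituting through the division chain expresses 2 = s(x)·a(x) + t(x)·f(x) with s(x) ≡ x^2 + 2x + 1 (mod f), so (x^2 + 2x + 1)·a(x) ≡ 2 (mod f). Multiplying by 2^(-1) ≡ 2 in F_3 gives a(x)^(-1) ≡ 2·(x^2 + 2x + 1) ≡ 2x^2 + x + 2 (mod f). Check: (2x + 1)·(2x^2 + x + 2) = x^3 + x^2 + 2x + 2 ≡ 1 (mod x^3 + x^2 + 2x + 1).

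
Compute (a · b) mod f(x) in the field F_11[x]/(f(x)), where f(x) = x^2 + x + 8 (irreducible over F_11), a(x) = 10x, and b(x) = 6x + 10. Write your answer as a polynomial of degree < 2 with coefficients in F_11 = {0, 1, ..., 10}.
a · b ≡ 7x + 4 (mod f(x))

Multiply in F_11[x]: a(x)·b(x) = (10x)·(6x + 10) = 5x^2 + x. This has degree ≥ 2, so divide by f(x) over F_11: 5x^2 + x = (5)·(x^2 + x + 8) + (7x + 4). Hence a·b ≡ 7x + 4 (mod f). (F_11[x]/(f) is a field with 11^2 = 121 elements since f is irreducible of degree 2.)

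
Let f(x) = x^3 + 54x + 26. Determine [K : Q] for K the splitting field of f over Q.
[K : Q] = 6

By the rational root test, any rational root of the monic integer polynomial f(x) = x^3 + 54x + 26 must be an integer dividing the constant term 26, i.e. one of ±{1, 2, 13, 26}. Evaluating: f(1) = 81, f(-1) = -29, f(2) = 142, f(-2) = -90, f(13) = 2925, f(-13) = -2873, f(26) = 19006, f(-26) = -18954; none is 0, so f has no rational root and is therefore irreducible over Q (a cubic with no linear factor over a field is irreducible). For an irreducible cubic, the Galois group is A_3 or S_3 according as the discriminant disc(f) = -4a^3 - 27b^2 = -4·(54)^3 - 27·(26)^2 = -648108 is or is not a square in Q. Here disc(f) = -648108 is not a perfect square in Q, so the Galois group of f over Q is not contained in A_3 and must be all of S_3. The splitting field has degree |S_3| = 6 over Q, so [K : Q] = 6.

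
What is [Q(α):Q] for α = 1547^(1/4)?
[Q(α):Q] = 4

α is a root of x^4 - 1547. By Eisenstein's criterion at the prime p = 7 (which divides the constant term 1547 but p^2 = 49 does not, since 1547 is squarefree), x^4 - 1547 is irreducible over Q. Hence [Q(α):Q] = 4.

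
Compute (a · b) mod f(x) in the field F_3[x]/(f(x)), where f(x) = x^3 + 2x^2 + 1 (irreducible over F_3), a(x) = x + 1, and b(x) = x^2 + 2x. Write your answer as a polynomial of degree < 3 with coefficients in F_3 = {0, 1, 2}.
a · b ≡ x^2 + 2x + 2 (mod f(x))

Multiply in F_3[x]: a(x)·b(x) = (x + 1)·(x^2 + 2x) = x^3 + 2x. This has degree ≥ 3, so divide by f(x) over F_3: x^3 + 2x = (1)·(x^3 + 2x^2 + 1) + (x^2 + 2x + 2). Hence a·b ≡ x^2 + 2x + 2 (mod f). (F_3[x]/(f) is a field with 3^3 = 27 elements since f is irreducible of degree 3.)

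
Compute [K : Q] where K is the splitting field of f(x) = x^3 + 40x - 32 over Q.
[K : Q] = 6

By the rational root test, any rational root of the monic integer polynomial f(x) = x^3 + 40x - 32 must be an integer dividing the constant term -32, i.e. one of ±{1, 2, 4, 8, 16, 32}. Evaluating: f(1) = 9, f(-1) = -73, f(2) = 56, f(-2) = -120, f(4) = 192, f(-4) = -256, f(8) = 800, f(-8) = -864, f(16) = 4704, f(-16) = -4768, f(32) = 34016, f(-32) = -34080; none is 0, so f has no rational root and is therefore irreducible over Q (a cubic with no linear factor over a field is irreducible). For an irreducible cubic, the Galois group is A_3 or S_3 according as the discriminant disc(f) = -4a^3 - 27b^2 = -4·(40)^3 - 27·(-32)^2 = -283648 is or is not a square in Q. Here disc(f) = -283648 is not a perfect square in Q, so the Galois group of f over Q is not contained in A_3 and must be all of S_3. The splitting field has degree |S_3| = 6 over Q, so [K : Q] = 6.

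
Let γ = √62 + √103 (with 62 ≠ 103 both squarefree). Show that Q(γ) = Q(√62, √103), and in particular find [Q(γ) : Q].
[Q(γ) : Q] = 4 (equivalently, Q(γ) = Q(√62, √103))

Obviously Q(γ) ⊆ Q(√62, √103), and [Q(√62, √103):Q] = 4 (since 62, 103 are distinct squarefree integers > 1 with 6386 not a perfect square). To show equality we compute the minimal polynomial of γ. From γ = √62 + √103: γ^2 = 62 + 2√(6386) + 103 = 165 + 2√(6386), so γ^2 - 165 = 2√(6386); squaring, (γ^2 - 165)^2 = 4·6386, i.e. γ^4 - 330γ^2 + 27225 - 25544 = 0, i.e. γ^4 - 330γ^2 + 1681 = 0. So γ is a root of x^4 - 330x^2 + 1681. This polynomial is irreducible over Q: it has no rational root (each ±√62 ± √103 is irrational), and any factorization into two quadratics over Q would force √(6386) ∈ Q (pairing opposite roots) or √62, √103 ∈ Q (other pairings), all impossible. Hence [Q(γ):Q] = 4 = [Q(√62, √103):Q], so Q(γ) = Q(√62, √103).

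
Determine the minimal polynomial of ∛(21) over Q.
m_α(x) = x^3 - 21

α satisfies α^3 = 21, so x^3 - 21 annihilates α. By the rational root test, a rational root p/q (in lowest terms) of x^3 - 21 would satisfy p^3 = 21 q^3, forcing q = 1 and p^3 = 21; but 21 is not a perfect cube, contradiction. A monic cubic over Q with no rational root is irreducible (any nontrivial factorization would include a linear factor). Hence x^3 - 21 is the minimal polynomial of α, and in particular [Q(α):Q] = 3.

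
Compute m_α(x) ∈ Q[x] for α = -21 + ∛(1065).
m_α(x) = x^3 + 63x^2 + 1323x + 8196

Set β = α + 21 = ∛(1065), so β^3 = 1065. Then (α + 21)^3 - 1065 = 0, i.e. α is a root of g(x) = (x + 21)^3 - 1065 = x^3 + 63x^2 + 1323x + 8196. Since g(x) = h(x + 21) where h(x) = x^3 - 1065, and h is irreducible over Q (because 1065 is not a perfect cube, so h has no rational root, and a monic cubic with no rational root is irreducible), g is also irreducible (irreducibility is preserved under the substitution x → x + 21). Hence m_α(x) = x^3 + 63x^2 + 1323x + 8196.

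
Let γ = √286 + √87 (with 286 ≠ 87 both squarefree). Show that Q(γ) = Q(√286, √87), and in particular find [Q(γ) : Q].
[Q(γ) : Q] = 4 (equivalently, Q(γ) = Q(√286, √87))

Obviously Q(γ) ⊆ Q(√286, √87), and [Q(√286, √87):Q] = 4 (since 286, 87 are distinct squarefree integers > 1 with 24882 not a perfect square). To show equality we compute the minimal polynomial of γ. From γ = √286 + √87: γ^2 = 286 + 2√(24882) + 87 = 373 + 2√(24882), so γ^2 - 373 = 2√(24882); squaring, (γ^2 - 373)^2 = 4·24882, i.e. γ^4 - 746γ^2 + 139129 - 99528 = 0, i.e. γ^4 - 746γ^2 + 39601 = 0. So γ is a root of x^4 - 746x^2 + 39601. This polynomial is irreducible over Q: it has no rational root (each ±√286 ± √87 is irrational), and any factorization into two quadratics over Q would force √(24882) ∈ Q (pairing opposite roots) or √286, √87 ∈ Q (other pairings), all impossible. Hence [Q(γ):Q] = 4 = [Q(√286, √87):Q], so Q(γ) = Q(√286, √87).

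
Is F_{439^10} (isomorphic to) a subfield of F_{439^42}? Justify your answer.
No: F_{439^10} is not a subfield of F_{439^42}

F_{p^m} embeds in F_{p^n} iff m | n. Here 10 ∤ 42 (since 42 = 4·10 + 2 with remainder 2 ≠ 0), so F_{439^10} is not a subfield of F_{439^42}. Equivalently: if it were, the tower law would give 10 = [F_{439^10}:F_439] dividing [F_{439^42}:F_439] = 42, contradiction.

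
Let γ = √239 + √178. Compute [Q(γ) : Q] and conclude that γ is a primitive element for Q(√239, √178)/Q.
[Q(γ) : Q] = 4 (equivalently, Q(γ) = Q(√239, √178))

Obviously Q(γ) ⊆ Q(√239, √178), and [Q(√239, √178):Q] = 4 (since 239, 178 are distinct squarefree integers > 1 with 42542 not a perfect square). To show equality we compute the minimal polynomial of γ. From γ = √239 + √178: γ^2 = 239 + 2√(42542) + 178 = 417 + 2√(42542), so γ^2 - 417 = 2√(42542); squaring, (γ^2 - 417)^2 = 4·42542, i.e. γ^4 - 834γ^2 + 173889 - 170168 = 0, i.e. γ^4 - 834γ^2 + 3721 = 0. So γ is a root of x^4 - 834x^2 + 3721. This polynomial is irreducible over Q: it has no rational root (each ±√239 ± √178 is irrational), and any factorization into two quadratics over Q would force √(42542) ∈ Q (pairing opposite roots) or √239, √178 ∈ Q (other pairings), all impossible. Hence [Q(γ):Q] = 4 = [Q(√239, √178):Q], so Q(γ) = Q(√239, √178).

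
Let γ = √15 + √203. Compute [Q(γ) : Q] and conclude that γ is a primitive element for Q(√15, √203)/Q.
[Q(γ) : Q] = 4 (equivalently, Q(γ) = Q(√15, √203))

Obviously Q(γ) ⊆ Q(√15, √203), and [Q(√15, √203):Q] = 4 (since 15, 203 are distinct squarefree integers > 1 with 3045 not a perfect square). To show equality we compute the minimal polynomial of γ. From γ = √15 + √203: γ^2 = 15 + 2√(3045) + 203 = 218 + 2√(3045), so γ^2 - 218 = 2√(3045); squaring, (γ^2 - 218)^2 = 4·3045, i.e. γ^4 - 436γ^2 + 47524 - 12180 = 0, i.e. γ^4 - 436γ^2 + 35344 = 0. So γ is a root of x^4 - 436x^2 + 35344. This polynomial is irreducible over Q: it has no rational root (each ±√15 ± √203 is irrational), and any factorization into two quadratics over Q would force √(3045) ∈ Q (pairing opposite roots) or √15, √203 ∈ Q (other pairings), all impossible. Hence [Q(γ):Q] = 4 = [Q(√15, √203):Q], so Q(γ) = Q(√15, √203).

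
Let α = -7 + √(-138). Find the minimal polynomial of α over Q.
m_α(x) = x^2 + 14x + 187

From α + 7 = √(-138), squaring gives (α + 7)^2 = -138, i.e. α^2 + 14α + 49 = -138, so α^2 + 14α + 187 = 0. The discriminant of x^2 + 14x + 187 is (14)^2 - 4·(187) = 196 - 748 = -552, and 4·(-138) is not a perfect square in Q since -138 is squarefree and ≠ 1. Hence x^2 + 14x + 187 is irreducible over Q and is the minimal polynomial of α.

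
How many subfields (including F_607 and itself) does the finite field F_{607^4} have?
F_{607^4} has 3 subfields

The subfields of F_{p^n} are exactly the fields F_{p^d} for d | n (each is the fixed field of the unique index-d subgroup of Gal(F_{p^n}/F_p) ≅ Z/nZ). The divisors of n = 4 are {1, 2, 4}, giving 3 subfields: F_{607^1}, F_{607^2}, F_{607^4}.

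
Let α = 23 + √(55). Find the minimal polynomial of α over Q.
m_α(x) = x^2 - 46x + 474

From α - 23 = √(55), squaring gives (α - 23)^2 = 55, i.e. α^2 - 46α + 529 = 55, so α^2 - 46α + 474 = 0. The discriminant of x^2 - 46x + 474 is (-46)^2 - 4·(474) = 2116 - 1896 = 220, and 4·(55) is not a perfect square in Q since 55 is squarefree and ≠ 1. Hence x^2 - 46x + 474 is irreducible over Q and is the minimal polynomial of α.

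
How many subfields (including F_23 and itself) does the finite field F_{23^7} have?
F_{23^7} has 2 subfields

The subfields of F_{p^n} are exactly the fields F_{p^d} for d | n (each is the fixed field of the unique index-d subgroup of Gal(F_{p^n}/F_p) ≅ Z/nZ). The divisors of n = 7 are {1, 7}, giving 2 subfields: F_{23^1}, F_{23^7}.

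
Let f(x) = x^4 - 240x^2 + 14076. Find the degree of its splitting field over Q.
[K : Q] = 4

Solving the quadratic in x^2: x^2 = (240 ± √(240^2 - 4·14076))/2 = (240 ± √1296)/2 = (240 ± 36)/2, giving x^2 = 138 or x^2 = 102. So f(x) = (x^2 - 138)(x^2 - 102) and the roots of f are ±√138, ±√102. Hence the splitting field is K = Q(√138, √102). Since 138 and 102 are distinct squarefree integers > 1, their product 14076 is not a perfect square, so √102 ∉ Q(√138). By the tower law [K:Q] = [Q(√138,√102):Q(√138)] · [Q(√138):Q] = 2 · 2 = 4.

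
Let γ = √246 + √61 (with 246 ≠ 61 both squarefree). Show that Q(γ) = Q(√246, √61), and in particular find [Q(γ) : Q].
[Q(γ) : Q] = 4 (equivalently, Q(γ) = Q(√246, √61))

Obviously Q(γ) ⊆ Q(√246, √61), and [Q(√246, √61):Q] = 4 (since 246, 61 are distinct squarefree integers > 1 with 15006 not a perfect square). To show equality we compute the minimal polynomial of γ. From γ = √246 + √61: γ^2 = 246 + 2√(15006) + 61 = 307 + 2√(15006), so γ^2 - 307 = 2√(15006); squaring, (γ^2 - 307)^2 = 4·15006, i.e. γ^4 - 614γ^2 + 94249 - 60024 = 0, i.e. γ^4 - 614γ^2 + 34225 = 0. So γ is a root of x^4 - 614x^2 + 34225. This polynomial is irreducible over Q: it has no rational root (each ±√246 ± √61 is irrational), and any factorization into two quadratics over Q would force √(15006) ∈ Q (pairing opposite roots) or √246, √61 ∈ Q (other pairings), all impossible. Hence [Q(γ):Q] = 4 = [Q(√246, √61):Q], so Q(γ) = Q(√246, √61).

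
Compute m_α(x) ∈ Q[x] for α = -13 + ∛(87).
m_α(x) = x^3 + 39x^2 + 507x + 2110

Set β = α + 13 = ∛(87), so β^3 = 87. Then (α + 13)^3 - 87 = 0, i.e. α is a root of g(x) = (x + 13)^3 - 87 = x^3 + 39x^2 + 507x + 2110. Since g(x) = h(x + 13) where h(x) = x^3 - 87, and h is irreducible over Q (because 87 is not a perfect cube, so h has no rational root, and a monic cubic with no rational root is irreducible), g is also irreducible (irreducibility is preserved under the substitution x → x + 13). Hence m_α(x) = x^3 + 39x^2 + 507x + 2110.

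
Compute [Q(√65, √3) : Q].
[Q(√65, √3) : Q] = 4

[Q(√65):Q] = 2 (min poly x^2 - 65, irreducible since 65 is squarefree > 1). For the top step, suppose √3 ∈ Q(√65), say √3 = c + d√65 with c, d ∈ Q. Squaring: 3 = c^2 + 65d^2 + 2cd√65. Since √65 ∉ Q this forces 2cd = 0. If d = 0 then √3 = c ∈ Q, contradicting 3 squarefree > 1. If c = 0 then 3 = 65d^2, so 65·3 = (65d)^2 is a perfect square in Q — but 65·3 = 195 is not a perfect square (since 65 and 3 are distinct squarefree integers). Contradiction. Hence √3 ∉ Q(√65), so x^2 - 3 stays irreducible over Q(√65) and [Q(√65, √3) : Q(√65)] = 2. By the tower law, [Q(√65, √3) : Q] = 2 · 2 = 4.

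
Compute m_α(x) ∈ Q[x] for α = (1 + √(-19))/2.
m_α(x) = x^2 - x + 5

From 2α - 1 = √(-19), squaring gives (2α - 1)^2 = -19, i.e. 4α^2 - 4α + 1 = -19, so α^2 - α + (1 + 19)/4 = 0. Since -19 ≡ 1 (mod 4), (1 + 19)/4 = 5 ∈ Z. The polynomial x^2 - x + 5 has discriminant 1 - 4·(5) = -19, which is not a perfect square in Q (d = -19 is squarefree and ≠ 1), so x^2 - x + 5 is irreducible over Q. It is the minimal polynomial of α.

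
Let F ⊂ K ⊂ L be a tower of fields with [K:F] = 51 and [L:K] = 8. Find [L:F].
[L:F] = 408

The tower law says that for any tower of field extensions F ⊂ K ⊂ L with finite degrees, [L:F] = [L:K] · [K:F]. Here this gives [L:F] = 8 · 51 = 408.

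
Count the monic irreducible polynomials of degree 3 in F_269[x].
There are 6488280 monic irreducible polynomials of degree 3 over F_269

Each element of F_{269^3} that lies in no proper subfield is a root of exactly one monic irreducible of degree 3 over F_269, and each such polynomial has 3 distinct roots in F_{269^3}. By Möbius inversion the count is N_269(3) = (1/3) Σ_{d|3} μ(3/d) · 269^d = (1/3)(μ(3)·269^1 + μ(1)·269^3) = 19464840/3 = 6488280.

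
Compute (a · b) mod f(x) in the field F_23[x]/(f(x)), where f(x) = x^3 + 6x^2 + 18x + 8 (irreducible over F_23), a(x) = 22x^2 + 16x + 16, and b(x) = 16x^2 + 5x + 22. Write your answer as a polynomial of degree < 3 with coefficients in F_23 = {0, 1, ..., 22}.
a · b ≡ 15x^2 + 18x + 14 (mod f(x))

Multiply in F_23[x]: a(x)·b(x) = (22x^2 + 16x + 16)·(16x^2 + 5x + 22) = 7x^4 + 21x^3 + 15x^2 + 18x + 7. This has degree ≥ 3, so divide by f(x) over F_23: 7x^4 + 21x^3 + 15x^2 + 18x + 7 = (7x + 2)·(x^3 + 6x^2 + 18x + 8) + (15x^2 + 18x + 14). Hence a·b ≡ 15x^2 + 18x + 14 (mod f). (F_23[x]/(f) is a field with 23^3 = 12167 elements since f is irreducible of degree 3.)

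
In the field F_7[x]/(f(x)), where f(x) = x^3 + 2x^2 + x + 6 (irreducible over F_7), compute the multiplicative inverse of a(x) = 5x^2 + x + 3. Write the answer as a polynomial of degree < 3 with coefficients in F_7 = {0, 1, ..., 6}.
a(x)^(-1) ≡ 2x^2 + 3x + 6 (mod f(x))

Since f is irreducible over F_7, F_7[x]/(f) is a field and a(x) ≠ 0 has an inverse. Apply the extended Euclidean algorithm to f(x) and a(x) in F_7[x]: f(x) = (3x + 4)·a(x) + (2x + 1);  a(x) = (6x + 1)·(2x + 1) + (2). The last nonzero remainder is the constant 2 = gcd(f, a) in F_7. Back-substituting through the division chain expresses 2 = s(x)·a(x) + t(x)·f(x) with s(x) ≡ 4x^2 + 6x + 5 (mod f), so (4x^2 + 6x + 5)·a(x) ≡ 2 (mod f). Multiplying by 2^(-1) ≡ 4 in F_7 gives a(x)^(-1) ≡ 4·(4x^2 + 6x + 5) ≡ 2x^2 + 3x + 6 (mod f). Check: (5x^2 + x + 3)·(2x^2 + 3x + 6) = 3x^4 + 3x^3 + 4x^2 + x + 4 ≡ 1 (mod x^3 + 2x^2 + x + 6).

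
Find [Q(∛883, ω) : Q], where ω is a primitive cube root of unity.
[Q(∛883, ω) : Q] = 6

[Q(∛883):Q] = 3 (min poly x^3 - 883, irreducible since 883 is not a perfect cube). [Q(ω):Q] = 2 (min poly x^2 + x + 1). Since Q(∛883) ⊂ R and ω ∉ R, we have ω ∉ Q(∛883), so x^2 + x + 1 remains irreducible over Q(∛883) and [Q(∛883, ω) : Q(∛883)] = 2. By the tower law, [Q(∛883, ω) : Q] = 3 · 2 = 6. (In fact Q(∛883, ω) is the splitting field of x^3 - 883 over Q.)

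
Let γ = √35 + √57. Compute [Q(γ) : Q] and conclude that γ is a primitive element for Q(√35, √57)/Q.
[Q(γ) : Q] = 4 (equivalently, Q(γ) = Q(√35, √57))

Obviously Q(γ) ⊆ Q(√35, √57), and [Q(√35, √57):Q] = 4 (since 35, 57 are distinct squarefree integers > 1 with 1995 not a perfect square). To show equality we compute the minimal polynomial of γ. From γ = √35 + √57: γ^2 = 35 + 2√(1995) + 57 = 92 + 2√(1995), so γ^2 - 92 = 2√(1995); squaring, (γ^2 - 92)^2 = 4·1995, i.e. γ^4 - 184γ^2 + 8464 - 7980 = 0, i.e. γ^4 - 184γ^2 + 484 = 0. So γ is a root of x^4 - 184x^2 + 484. This polynomial is irreducible over Q: it has no rational root (each ±√35 ± √57 is irrational), and any factorization into two quadratics over Q would force √(1995) ∈ Q (pairing opposite roots) or √35, √57 ∈ Q (other pairings), all impossible. Hence [Q(γ):Q] = 4 = [Q(√35, √57):Q], so Q(γ) = Q(√35, √57).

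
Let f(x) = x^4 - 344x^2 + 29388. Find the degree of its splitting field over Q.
[K : Q] = 4

Solving the quadratic in x^2: x^2 = (344 ± √(344^2 - 4·29388))/2 = (344 ± √784)/2 = (344 ± 28)/2, giving x^2 = 158 or x^2 = 186. So f(x) = (x^2 - 158)(x^2 - 186) and the roots of f are ±√158, ±√186. Hence the splitting field is K = Q(√158, √186). Since 158 and 186 are distinct squarefree integers > 1, their product 29388 is not a perfect square, so √186 ∉ Q(√158). By the tower law [K:Q] = [Q(√158,√186):Q(√158)] · [Q(√158):Q] = 2 · 2 = 4.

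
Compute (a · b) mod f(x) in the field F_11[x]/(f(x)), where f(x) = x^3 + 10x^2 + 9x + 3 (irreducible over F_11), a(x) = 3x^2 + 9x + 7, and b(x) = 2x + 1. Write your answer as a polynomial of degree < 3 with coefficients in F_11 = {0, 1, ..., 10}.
a · b ≡ 5x^2 + 2x (mod f(x))

Multiply in F_11[x]: a(x)·b(x) = (3x^2 + 9x + 7)·(2x + 1) = 6x^3 + 10x^2 + x + 7. This has degree ≥ 3, so divide by f(x) over F_11: 6x^3 + 10x^2 + x + 7 = (6)·(x^3 + 10x^2 + 9x + 3) + (5x^2 + 2x). Hence a·b ≡ 5x^2 + 2x (mod f). (F_11[x]/(f) is a field with 11^3 = 1331 elements since f is irreducible of degree 3.)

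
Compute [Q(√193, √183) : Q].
[Q(√193, √183) : Q] = 4

[Q(√193):Q] = 2 (min poly x^2 - 193, irreducible since 193 is squarefree > 1). For the top step, suppose √183 ∈ Q(√193), say √183 = c + d√193 with c, d ∈ Q. Squaring: 183 = c^2 + 193d^2 + 2cd√193. Since √193 ∉ Q this forces 2cd = 0. If d = 0 then √183 = c ∈ Q, contradicting 183 squarefree > 1. If c = 0 then 183 = 193d^2, so 193·183 = (193d)^2 is a perfect square in Q — but 193·183 = 35319 is not a perfect square (since 193 and 183 are distinct squarefree integers). Contradiction. Hence √183 ∉ Q(√193), so x^2 - 183 stays irreducible over Q(√193) and [Q(√193, √183) : Q(√193)] = 2. By the tower law, [Q(√193, √183) : Q] = 2 · 2 = 4.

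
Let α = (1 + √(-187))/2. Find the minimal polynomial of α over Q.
m_α(x) = x^2 - x + 47

From 2α - 1 = √(-187), squaring gives (2α - 1)^2 = -187, i.e. 4α^2 - 4α + 1 = -187, so α^2 - α + (1 + 187)/4 = 0. Since -187 ≡ 1 (mod 4), (1 + 187)/4 = 47 ∈ Z. The polynomial x^2 - x + 47 has discriminant 1 - 4·(47) = -187, which is not a perfect square in Q (d = -187 is squarefree and ≠ 1), so x^2 - x + 47 is irreducible over Q. It is the minimal polynomial of α.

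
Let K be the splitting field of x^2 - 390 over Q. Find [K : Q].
[K : Q] = 2

f(x) = x^2 - 390 factors as (x - √390)(x + √390). The splitting field is K = Q(√390). Since 390 is squarefree and > 1, it is not a perfect square, so x^2 - 390 is irreducible over Q and [Q(√390) : Q] = 2. Hence [K : Q] = 2.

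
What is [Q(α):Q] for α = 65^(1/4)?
[Q(α):Q] = 4

α is a root of x^4 - 65. By Eisenstein's criterion at the prime p = 5 (which divides the constant term 65 but p^2 = 25 does not, since 65 is squarefree), x^4 - 65 is irreducible over Q. Hence [Q(α):Q] = 4.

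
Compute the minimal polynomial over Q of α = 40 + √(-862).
m_α(x) = x^2 - 80x + 2462

From α - 40 = √(-862), squaring gives (α - 40)^2 = -862, i.e. α^2 - 80α + 1600 = -862, so α^2 - 80α + 2462 = 0. The discriminant of x^2 - 80x + 2462 is (-80)^2 - 4·(2462) = 6400 - 9848 = -3448, and 4·(-862) is not a perfect square in Q since -862 is squarefree and ≠ 1. Hence x^2 - 80x + 2462 is irreducible over Q and is the minimal polynomial of α.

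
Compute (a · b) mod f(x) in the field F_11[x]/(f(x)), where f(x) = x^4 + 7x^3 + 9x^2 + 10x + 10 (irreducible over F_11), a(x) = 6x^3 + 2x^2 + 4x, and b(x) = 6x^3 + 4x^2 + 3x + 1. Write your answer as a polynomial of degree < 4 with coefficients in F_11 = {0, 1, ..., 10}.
a · b ≡ 8x^3 + 3x + 6 (mod f(x))

Multiply in F_11[x]: a(x)·b(x) = (6x^3 + 2x^2 + 4x)·(6x^3 + 4x^2 + 3x + 1) = 3x^6 + 3x^5 + 6x^4 + 6x^3 + 3x^2 + 4x. This has degree ≥ 4, so divide by f(x) over F_11: 3x^6 + 3x^5 + 6x^4 + 6x^3 + 3x^2 + 4x = (3x^2 + 4x + 6)·(x^4 + 7x^3 + 9x^2 + 10x + 10) + (8x^3 + 3x + 6). Hence a·b ≡ 8x^3 + 3x + 6 (mod f). (F_11[x]/(f) is a field with 11^4 = 14641 elements since f is irreducible of degree 4.)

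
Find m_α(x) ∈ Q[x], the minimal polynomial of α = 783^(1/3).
m_α(x) = x^3 - 783

α satisfies α^3 = 783, so x^3 - 783 annihilates α. By the rational root test, a rational root p/q (in lowest terms) of x^3 - 783 would satisfy p^3 = 783 q^3, forcing q = 1 and p^3 = 783; but 783 is not a perfect cube, contradiction. A monic cubic over Q with no rational root is irreducible (any nontrivial factorization would include a linear factor). Hence x^3 - 783 is the minimal polynomial of α, and in particular [Q(α):Q] = 3.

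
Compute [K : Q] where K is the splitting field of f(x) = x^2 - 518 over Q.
[K : Q] = 2

f(x) = x^2 - 518 factors as (x - √518)(x + √518). The splitting field is K = Q(√518). Since 518 is squarefree and > 1, it is not a perfect square, so x^2 - 518 is irreducible over Q and [Q(√518) : Q] = 2. Hence [K : Q] = 2.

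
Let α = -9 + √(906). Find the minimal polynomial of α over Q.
m_α(x) = x^2 + 18x - 825

From α + 9 = √(906), squaring gives (α + 9)^2 = 906, i.e. α^2 + 18α + 81 = 906, so α^2 + 18α - 825 = 0. The discriminant of x^2 + 18x - 825 is (18)^2 - 4·(-825) = 324 + 3300 = 3624, and 4·(906) is not a perfect square in Q since 906 is squarefree and ≠ 1. Hence x^2 + 18x - 825 is irreducible over Q and is the minimal polynomial of α.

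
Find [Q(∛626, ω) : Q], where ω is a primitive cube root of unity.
[Q(∛626, ω) : Q] = 6

[Q(∛626):Q] = 3 (min poly x^3 - 626, irreducible since 626 is not a perfect cube). [Q(ω):Q] = 2 (min poly x^2 + x + 1). Since Q(∛626) ⊂ R and ω ∉ R, we have ω ∉ Q(∛626), so x^2 + x + 1 remains irreducible over Q(∛626) and [Q(∛626, ω) : Q(∛626)] = 2. By the tower law, [Q(∛626, ω) : Q] = 3 · 2 = 6. (In fact Q(∛626, ω) is the splitting field of x^3 - 626 over Q.)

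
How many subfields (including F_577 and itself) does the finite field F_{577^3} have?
F_{577^3} has 2 subfields

The subfields of F_{p^n} are exactly the fields F_{p^d} for d | n (each is the fixed field of the unique index-d subgroup of Gal(F_{p^n}/F_p) ≅ Z/nZ). The divisors of n = 3 are {1, 3}, giving 2 subfields: F_{577^1}, F_{577^3}.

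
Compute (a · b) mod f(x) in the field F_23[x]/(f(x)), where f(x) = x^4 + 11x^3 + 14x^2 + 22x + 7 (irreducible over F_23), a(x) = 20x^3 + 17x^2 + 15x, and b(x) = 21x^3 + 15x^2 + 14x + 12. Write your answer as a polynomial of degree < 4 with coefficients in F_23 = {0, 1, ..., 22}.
a · b ≡ 21x^3 + 17x^2 + 14x + 10 (mod f(x))

Multiply in F_23[x]: a(x)·b(x) = (20x^3 + 17x^2 + 15x)·(21x^3 + 15x^2 + 14x + 12) = 6x^6 + 13x^5 + 22x^4 + 13x^3 + 19x. This has degree ≥ 4, so divide by f(x) over F_23: 6x^6 + 13x^5 + 22x^4 + 13x^3 + 19x = (6x^2 + 16x + 15)·(x^4 + 11x^3 + 14x^2 + 22x + 7) + (21x^3 + 17x^2 + 14x + 10). Hence a·b ≡ 21x^3 + 17x^2 + 14x + 10 (mod f). (F_23[x]/(f) is a field with 23^4 = 279841 elements since f is irreducible of degree 4.)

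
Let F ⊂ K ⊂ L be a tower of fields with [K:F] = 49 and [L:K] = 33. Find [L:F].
[L:F] = 1617

The tower law says that for any tower of field extensions F ⊂ K ⊂ L with finite degrees, [L:F] = [L:K] · [K:F]. Here this gives [L:F] = 33 · 49 = 1617.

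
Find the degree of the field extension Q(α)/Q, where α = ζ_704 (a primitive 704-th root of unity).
[Q(α):Q] = 320

The minimal polynomial of ζ_704 over Q is the 704-th cyclotomic polynomial Φ_704(x), which is irreducible over Q and has degree φ(704) = 320. Hence [Q(α):Q] = φ(704) = 320.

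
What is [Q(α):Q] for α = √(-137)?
[Q(α):Q] = 2

[Q(α):Q] equals the degree of the minimal polynomial of α. Here α^2 = -137 and x^2 + 137 is irreducible (d = -137 is squarefree, ≠ 1, hence not a square), so deg(m_α) = 2. Thus [Q(α):Q] = 2.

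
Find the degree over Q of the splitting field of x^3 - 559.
[K : Q] = 6

The roots of x^3 - 559 are ∛559, ω∛559, ω^2∛559 where ω = e^(2πi/3) is a primitive cube root of unity, so K = Q(∛559, ω). Now [Q(∛559):Q] = 3 (since 559 is not a perfect cube, x^3 - 559 is irreducible) and [Q(ω):Q] = 2. Both 2 and 3 divide [K:Q], and [K:Q] ≤ 3·2 = 6, so [K:Q] = 6. (Equivalently: Q(∛559) ⊂ R but ω ∉ R, so [K : Q(∛559)] = 2.)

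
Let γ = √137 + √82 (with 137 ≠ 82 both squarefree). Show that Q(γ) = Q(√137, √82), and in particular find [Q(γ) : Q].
[Q(γ) : Q] = 4 (equivalently, Q(γ) = Q(√137, √82))

Obviously Q(γ) ⊆ Q(√137, √82), and [Q(√137, √82):Q] = 4 (since 137, 82 are distinct squarefree integers > 1 with 11234 not a perfect square). To show equality we compute the minimal polynomial of γ. From γ = √137 + √82: γ^2 = 137 + 2√(11234) + 82 = 219 + 2√(11234), so γ^2 - 219 = 2√(11234); squaring, (γ^2 - 219)^2 = 4·11234, i.e. γ^4 - 438γ^2 + 47961 - 44936 = 0, i.e. γ^4 - 438γ^2 + 3025 = 0. So γ is a root of x^4 - 438x^2 + 3025. This polynomial is irreducible over Q: it has no rational root (each ±√137 ± √82 is irrational), and any factorization into two quadratics over Q would force √(11234) ∈ Q (pairing opposite roots) or √137, √82 ∈ Q (other pairings), all impossible. Hence [Q(γ):Q] = 4 = [Q(√137, √82):Q], so Q(γ) = Q(√137, √82).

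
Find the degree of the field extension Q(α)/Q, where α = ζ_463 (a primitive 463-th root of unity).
[Q(α):Q] = 462

The minimal polynomial of ζ_463 over Q is the 463-th cyclotomic polynomial Φ_463(x), which is irreducible over Q and has degree φ(463) = 462. Hence [Q(α):Q] = φ(463) = 462.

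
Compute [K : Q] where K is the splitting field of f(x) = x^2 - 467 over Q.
[K : Q] = 2

f(x) = x^2 - 467 factors as (x - √467)(x + √467). The splitting field is K = Q(√467). Since 467 is squarefree and > 1, it is not a perfect square, so x^2 - 467 is irreducible over Q and [Q(√467) : Q] = 2. Hence [K : Q] = 2.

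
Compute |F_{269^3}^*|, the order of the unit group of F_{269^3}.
|F_{269^3}^*| = 19465108

F_{269^3} has 269^3 = 19465109 elements; its multiplicative group consists of all nonzero elements, so |F_{269^3}^*| = 19465109 - 1 = 19465108. (It is cyclic since any finite subgroup of the multiplicative group of a field is cyclic.)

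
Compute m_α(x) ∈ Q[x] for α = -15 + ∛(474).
m_α(x) = x^3 + 45x^2 + 675x + 2901

Set β = α + 15 = ∛(474), so β^3 = 474. Then (α + 15)^3 - 474 = 0, i.e. α is a root of g(x) = (x + 15)^3 - 474 = x^3 + 45x^2 + 675x + 2901. Since g(x) = h(x + 15) where h(x) = x^3 - 474, and h is irreducible over Q (because 474 is not a perfect cube, so h has no rational root, and a monic cubic with no rational root is irreducible), g is also irreducible (irreducibility is preserved under the substitution x → x + 15). Hence m_α(x) = x^3 + 45x^2 + 675x + 2901.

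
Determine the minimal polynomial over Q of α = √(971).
m_α(x) = x^2 - 971

α satisfies α^2 - 971 = 0, so x^2 - 971 annihilates α. Since d = 971 is squarefree and ≠ 1, it is not a perfect square in Q, so x^2 - 971 has no rational root and is therefore irreducible over Q (a degree-2 polynomial over a field is irreducible iff it has no root). Hence m_α(x) = x^2 - 971.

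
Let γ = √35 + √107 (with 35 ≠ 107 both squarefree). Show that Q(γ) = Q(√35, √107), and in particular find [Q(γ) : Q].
[Q(γ) : Q] = 4 (equivalently, Q(γ) = Q(√35, √107))

Obviously Q(γ) ⊆ Q(√35, √107), and [Q(√35, √107):Q] = 4 (since 35, 107 are distinct squarefree integers > 1 with 3745 not a perfect square). To show equality we compute the minimal polynomial of γ. From γ = √35 + √107: γ^2 = 35 + 2√(3745) + 107 = 142 + 2√(3745), so γ^2 - 142 = 2√(3745); squaring, (γ^2 - 142)^2 = 4·3745, i.e. γ^4 - 284γ^2 + 20164 - 14980 = 0, i.e. γ^4 - 284γ^2 + 5184 = 0. So γ is a root of x^4 - 284x^2 + 5184. This polynomial is irreducible over Q: it has no rational root (each ±√35 ± √107 is irrational), and any factorization into two quadratics over Q would force √(3745) ∈ Q (pairing opposite roots) or √35, √107 ∈ Q (other pairings), all impossible. Hence [Q(γ):Q] = 4 = [Q(√35, √107):Q], so Q(γ) = Q(√35, √107).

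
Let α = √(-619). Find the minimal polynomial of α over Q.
m_α(x) = x^2 + 619

α satisfies α^2 + 619 = 0, so x^2 + 619 annihilates α. Since d = -619 is squarefree and ≠ 1, it is not a perfect square in Q, so x^2 + 619 has no rational root and is therefore irreducible over Q (a degree-2 polynomial over a field is irreducible iff it has no root). Hence m_α(x) = x^2 + 619.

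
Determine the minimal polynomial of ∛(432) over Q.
m_α(x) = x^3 - 432

α satisfies α^3 = 432, so x^3 - 432 annihilates α. By the rational root test, a rational root p/q (in lowest terms) of x^3 - 432 would satisfy p^3 = 432 q^3, forcing q = 1 and p^3 = 432; but 432 is not a perfect cube, contradiction. A monic cubic over Q with no rational root is irreducible (any nontrivial factorization would include a linear factor). Hence x^3 - 432 is the minimal polynomial of α, and in particular [Q(α):Q] = 3.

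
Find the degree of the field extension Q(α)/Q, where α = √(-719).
[Q(α):Q] = 2

[Q(α):Q] equals the degree of the minimal polynomial of α. Here α^2 = -719 and x^2 + 719 is irreducible (d = -719 is squarefree, ≠ 1, hence not a square), so deg(m_α) = 2. Thus [Q(α):Q] = 2.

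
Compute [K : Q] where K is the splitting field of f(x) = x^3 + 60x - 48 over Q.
[K : Q] = 6

By the rational root test, any rational root of the monic integer polynomial f(x) = x^3 + 60x - 48 must be an integer dividing the constant term -48, i.e. one of ±{1, 2, 3, 4, 6, 8, 12, 16, 24, 48}. Evaluating: f(1) = 13, f(-1) = -109, f(2) = 80, f(-2) = -176, f(3) = 159, f(-3) = -255, f(4) = 256, f(-4) = -352, f(6) = 528, f(-6) = -624, f(8) = 944, f(-8) = -1040, f(12) = 2400, f(-12) = -2496, f(16) = 5008, f(-16) = -5104, f(24) = 15216, f(-24) = -15312, f(48) = 113424, f(-48) = -113520; none is 0, so f has no rational root and is therefore irreducible over Q (a cubic with no linear factor over a field is irreducible). For an irreducible cubic, the Galois group is A_3 or S_3 according as the discriminant disc(f) = -4a^3 - 27b^2 = -4·(60)^3 - 27·(-48)^2 = -926208 is or is not a square in Q. Here disc(f) = -926208 is not a perfect square in Q, so the Galois group of f over Q is not contained in A_3 and must be all of S_3. The splitting field has degree |S_3| = 6 over Q, so [K : Q] = 6.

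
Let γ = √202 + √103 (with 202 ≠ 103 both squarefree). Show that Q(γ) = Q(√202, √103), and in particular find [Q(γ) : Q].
[Q(γ) : Q] = 4 (equivalently, Q(γ) = Q(√202, √103))

Obviously Q(γ) ⊆ Q(√202, √103), and [Q(√202, √103):Q] = 4 (since 202, 103 are distinct squarefree integers > 1 with 20806 not a perfect square). To show equality we compute the minimal polynomial of γ. From γ = √202 + √103: γ^2 = 202 + 2√(20806) + 103 = 305 + 2√(20806), so γ^2 - 305 = 2√(20806); squaring, (γ^2 - 305)^2 = 4·20806, i.e. γ^4 - 610γ^2 + 93025 - 83224 = 0, i.e. γ^4 - 610γ^2 + 9801 = 0. So γ is a root of x^4 - 610x^2 + 9801. This polynomial is irreducible over Q: it has no rational root (each ±√202 ± √103 is irrational), and any factorization into two quadratics over Q would force √(20806) ∈ Q (pairing opposite roots) or √202, √103 ∈ Q (other pairings), all impossible. Hence [Q(γ):Q] = 4 = [Q(√202, √103):Q], so Q(γ) = Q(√202, √103).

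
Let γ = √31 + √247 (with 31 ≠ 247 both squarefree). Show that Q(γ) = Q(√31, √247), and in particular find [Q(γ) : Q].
[Q(γ) : Q] = 4 (equivalently, Q(γ) = Q(√31, √247))

Obviously Q(γ) ⊆ Q(√31, √247), and [Q(√31, √247):Q] = 4 (since 31, 247 are distinct squarefree integers > 1 with 7657 not a perfect square). To show equality we compute the minimal polynomial of γ. From γ = √31 + √247: γ^2 = 31 + 2√(7657) + 247 = 278 + 2√(7657), so γ^2 - 278 = 2√(7657); squaring, (γ^2 - 278)^2 = 4·7657, i.e. γ^4 - 556γ^2 + 77284 - 30628 = 0, i.e. γ^4 - 556γ^2 + 46656 = 0. So γ is a root of x^4 - 556x^2 + 46656. This polynomial is irreducible over Q: it has no rational root (each ±√31 ± √247 is irrational), and any factorization into two quadratics over Q would force √(7657) ∈ Q (pairing opposite roots) or √31, √247 ∈ Q (other pairings), all impossible. Hence [Q(γ):Q] = 4 = [Q(√31, √247):Q], so Q(γ) = Q(√31, √247).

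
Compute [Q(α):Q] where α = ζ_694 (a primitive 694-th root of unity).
[Q(α):Q] = 346

The minimal polynomial of ζ_694 over Q is the 694-th cyclotomic polynomial Φ_694(x), which is irreducible over Q and has degree φ(694) = 346. Hence [Q(α):Q] = φ(694) = 346.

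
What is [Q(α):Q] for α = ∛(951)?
[Q(α):Q] = 3

The minimal polynomial of α is x^3 - 951, irreducible over Q since 951 is not a perfect cube (so x^3 - 951 has no rational root). Hence [Q(α):Q] = deg(m_α) = 3.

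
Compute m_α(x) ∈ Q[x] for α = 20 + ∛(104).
m_α(x) = x^3 - 60x^2 + 1200x - 8104

Set β = α - 20 = ∛(104), so β^3 = 104. Then (α - 20)^3 - 104 = 0, i.e. α is a root of g(x) = (x - 20)^3 - 104 = x^3 - 60x^2 + 1200x - 8104. Since g(x) = h(x - 20) where h(x) = x^3 - 104, and h is irreducible over Q (because 104 is not a perfect cube, so h has no rational root, and a monic cubic with no rational root is irreducible), g is also irreducible (irreducibility is preserved under the substitution x → x - 20). Hence m_α(x) = x^3 - 60x^2 + 1200x - 8104.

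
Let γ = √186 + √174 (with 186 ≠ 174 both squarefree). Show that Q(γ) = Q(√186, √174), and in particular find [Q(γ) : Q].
[Q(γ) : Q] = 4 (equivalently, Q(γ) = Q(√186, √174))

Obviously Q(γ) ⊆ Q(√186, √174), and [Q(√186, √174):Q] = 4 (since 186, 174 are distinct squarefree integers > 1 with 32364 not a perfect square). To show equality we compute the minimal polynomial of γ. From γ = √186 + √174: γ^2 = 186 + 2√(32364) + 174 = 360 + 2√(32364), so γ^2 - 360 = 2√(32364); squaring, (γ^2 - 360)^2 = 4·32364, i.e. γ^4 - 720γ^2 + 129600 - 129456 = 0, i.e. γ^4 - 720γ^2 + 144 = 0. So γ is a root of x^4 - 720x^2 + 144. This polynomial is irreducible over Q: it has no rational root (each ±√186 ± √174 is irrational), and any factorization into two quadratics over Q would force √(32364) ∈ Q (pairing opposite roots) or √186, √174 ∈ Q (other pairings), all impossible. Hence [Q(γ):Q] = 4 = [Q(√186, √174):Q], so Q(γ) = Q(√186, √174).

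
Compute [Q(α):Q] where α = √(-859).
[Q(α):Q] = 2

[Q(α):Q] equals the degree of the minimal polynomial of α. Here α^2 = -859 and x^2 + 859 is irreducible (d = -859 is squarefree, ≠ 1, hence not a square), so deg(m_α) = 2. Thus [Q(α):Q] = 2.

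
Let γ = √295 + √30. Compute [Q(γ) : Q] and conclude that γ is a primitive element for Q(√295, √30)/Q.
[Q(γ) : Q] = 4 (equivalently, Q(γ) = Q(√295, √30))

Obviously Q(γ) ⊆ Q(√295, √30), and [Q(√295, √30):Q] = 4 (since 295, 30 are distinct squarefree integers > 1 with 8850 not a perfect square). To show equality we compute the minimal polynomial of γ. From γ = √295 + √30: γ^2 = 295 + 2√(8850) + 30 = 325 + 2√(8850), so γ^2 - 325 = 2√(8850); squaring, (γ^2 - 325)^2 = 4·8850, i.e. γ^4 - 650γ^2 + 105625 - 35400 = 0, i.e. γ^4 - 650γ^2 + 70225 = 0. So γ is a root of x^4 - 650x^2 + 70225. This polynomial is irreducible over Q: it has no rational root (each ±√295 ± √30 is irrational), and any factorization into two quadratics over Q would force √(8850) ∈ Q (pairing opposite roots) or √295, √30 ∈ Q (other pairings), all impossible. Hence [Q(γ):Q] = 4 = [Q(√295, √30):Q], so Q(γ) = Q(√295, √30).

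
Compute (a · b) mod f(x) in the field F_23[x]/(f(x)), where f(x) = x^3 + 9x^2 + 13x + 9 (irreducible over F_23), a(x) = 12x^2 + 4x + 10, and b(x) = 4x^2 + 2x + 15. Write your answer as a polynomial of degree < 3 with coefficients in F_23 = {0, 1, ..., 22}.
a · b ≡ 4x^2 + 6x + 21 (mod f(x))

Multiply in F_23[x]: a(x)·b(x) = (12x^2 + 4x + 10)·(4x^2 + 2x + 15) = 2x^4 + 17x^3 + 21x^2 + 11x + 12. This has degree ≥ 3, so divide by f(x) over F_23: 2x^4 + 17x^3 + 21x^2 + 11x + 12 = (2x + 22)·(x^3 + 9x^2 + 13x + 9) + (4x^2 + 6x + 21). Hence a·b ≡ 4x^2 + 6x + 21 (mod f). (F_23[x]/(f) is a field with 23^3 = 12167 elements since f is irreducible of degree 3.)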